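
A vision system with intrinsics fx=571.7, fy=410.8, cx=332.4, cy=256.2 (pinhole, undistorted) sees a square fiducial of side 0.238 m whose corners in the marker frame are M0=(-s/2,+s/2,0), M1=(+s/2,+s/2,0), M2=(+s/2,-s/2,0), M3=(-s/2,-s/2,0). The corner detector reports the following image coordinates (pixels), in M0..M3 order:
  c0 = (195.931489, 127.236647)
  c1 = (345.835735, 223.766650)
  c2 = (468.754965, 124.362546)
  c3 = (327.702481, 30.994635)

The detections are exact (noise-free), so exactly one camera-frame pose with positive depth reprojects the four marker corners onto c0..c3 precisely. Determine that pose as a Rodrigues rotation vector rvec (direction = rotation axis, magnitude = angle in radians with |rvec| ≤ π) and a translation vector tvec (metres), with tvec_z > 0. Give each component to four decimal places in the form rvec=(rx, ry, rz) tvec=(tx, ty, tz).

rvec=(-0.1202, -0.0921, 0.7232) tvec=(0.0051, -0.2217, 0.6982)

Intrinsics K: fx=571.7, fy=410.8, cx=332.4, cy=256.2
Marker side s = 0.238 m; corners in marker frame (Z=0):
  M0 = (-0.1190, +0.1190, 0)
  M1 = (+0.1190, +0.1190, 0)
  M2 = (+0.1190, -0.1190, 0)
  M3 = (-0.1190, -0.1190, 0)
Detected image corners:
  c0 = (195.931489, 127.236647) px
  c1 = (345.835735, 223.766650) px
  c2 = (468.754965, 124.362546) px
  c3 = (327.702481, 30.994635) px
Planar DLT: solve 8×8 A·h = b for H (H[2,2]=1):
  H  [+631.12270 -602.67535 +336.61615]
  H  [+406.47278 +385.43528 +125.75458]
  H  [+0.06073 -0.20250 +1.00000]
B = K⁻¹H; ‖b₁‖=1.432197, ‖b₂‖=1.432197; λ = 2/(‖b₁‖+‖b₂‖) = 0.698228, sign → tz>0 ⇒ λ=+0.698228
r₁ = λ·B[:,0] = (+0.74615,+0.66443,+0.04240); r₂ = λ·B[:,1] = (-0.65385,+0.74329,-0.14139)
r₃ = r₁×r₂ = (-0.12546,+0.07777,+0.98905); SVD([r₁ r₂ r₃]) → R = UVᵀ:
  R  [+0.74615 -0.65385 -0.12546]
  R  [+0.66443 +0.74329 +0.07777]
  R  [+0.04240 -0.14139 +0.98905]
t = (+0.00515, -0.22172, +0.69823) m
tr R = 2.478488; θ = arccos((tr R − 1)/2) = 0.738849 rad = 42.333°
axis k = ((R−Rᵀ)₃₂, (R−Rᵀ)₁₃, (R−Rᵀ)₂₁) / (2 sinθ) = (-0.162717, -0.124631, +0.978770)
rvec = θ·k = (-0.120224, -0.092084, +0.723163)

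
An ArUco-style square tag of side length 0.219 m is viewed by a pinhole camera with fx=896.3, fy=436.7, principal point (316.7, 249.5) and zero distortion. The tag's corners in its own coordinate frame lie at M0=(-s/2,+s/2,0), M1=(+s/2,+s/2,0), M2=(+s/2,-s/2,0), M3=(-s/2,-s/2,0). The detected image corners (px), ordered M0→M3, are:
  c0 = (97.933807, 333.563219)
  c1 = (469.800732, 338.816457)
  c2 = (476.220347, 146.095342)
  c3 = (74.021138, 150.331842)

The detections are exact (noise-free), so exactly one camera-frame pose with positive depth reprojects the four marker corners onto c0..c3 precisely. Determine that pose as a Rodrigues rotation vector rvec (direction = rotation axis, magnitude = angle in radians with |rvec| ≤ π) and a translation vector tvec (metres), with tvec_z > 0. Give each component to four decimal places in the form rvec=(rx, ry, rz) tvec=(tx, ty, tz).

Intrinsics K: fx=896.3, fy=436.7, cx=316.7, cy=249.5
Marker side s = 0.219 m; corners in marker frame (Z=0):
  M0 = (-0.1095, +0.1095, 0)
  M1 = (+0.1095, +0.1095, 0)
  M2 = (+0.1095, -0.1095, 0)
  M3 = (-0.1095, -0.1095, 0)
Detected image corners:
  c0 = (97.933807, 333.563219) px
  c1 = (469.800732, 338.816457) px
  c2 = (476.220347, 146.095342) px
  c3 = (74.021138, 150.331842) px
Planar DLT: solve 8×8 A·h = b for H (H[2,2]=1):
  H  [+1699.81774 +143.17586 +274.76236]
  H  [-52.88725 +945.73118 +245.93210]
  H  [-0.23150 +0.36309 +1.00000]
B = K⁻¹H; ‖b₁‖=1.991812, ‖b₂‖=1.991812; λ = 2/(‖b₁‖+‖b₂‖) = 0.502055, sign → tz>0 ⇒ λ=+0.502055
r₁ = λ·B[:,0] = (+0.99321,+0.00560,-0.11623); r₂ = λ·B[:,1] = (+0.01579,+0.98312,+0.18229)
r₃ = r₁×r₂ = (+0.11529,-0.18289,+0.97635); SVD([r₁ r₂ r₃]) → R = UVᵀ:
  R  [+0.99321 +0.01579 +0.11529]
  R  [+0.00560 +0.98312 -0.18289]
  R  [-0.11623 +0.18229 +0.97635]
t = (-0.02349, -0.00410, +0.50206) m
tr R = 2.952676; θ = arccos((tr R − 1)/2) = 0.217973 rad = 12.489°
axis k = ((R−Rᵀ)₃₂, (R−Rᵀ)₁₃, (R−Rᵀ)₂₁) / (2 sinθ) = (+0.844344, +0.535284, -0.023551)
rvec = θ·k = (+0.184044, +0.116678, -0.005134)

rvec=(0.1840, 0.1167, -0.0051) tvec=(-0.0235, -0.0041, 0.5021)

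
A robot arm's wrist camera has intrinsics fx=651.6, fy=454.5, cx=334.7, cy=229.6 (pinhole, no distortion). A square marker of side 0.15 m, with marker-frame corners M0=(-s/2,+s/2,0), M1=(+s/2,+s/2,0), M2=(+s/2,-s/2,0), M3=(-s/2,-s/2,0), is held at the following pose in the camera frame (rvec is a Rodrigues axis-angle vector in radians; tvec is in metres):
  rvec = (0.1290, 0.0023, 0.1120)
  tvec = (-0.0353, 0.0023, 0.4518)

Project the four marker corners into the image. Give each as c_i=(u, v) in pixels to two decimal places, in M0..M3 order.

Intrinsics K: fx=651.6, fy=454.5, cx=334.7, cy=229.6
Marker side s = 0.15 m; corners in marker frame (Z=0):
  M0 = (-0.0750, +0.0750, 0)
  M1 = (+0.0750, +0.0750, 0)
  M2 = (+0.0750, -0.0750, 0)
  M3 = (-0.0750, -0.0750, 0)
rvec = (0.1290, 0.0023, 0.1120), |rvec| = θ = 0.17085 rad = 9.789°
Rodrigues: sinθ=0.17002, 1−cosθ=0.01456; R = I + sinθ·[k]× + (1−cosθ)·[k]×²:
    [+0.99374 -0.11131 +0.00950]
    [+0.11160 +0.98544 -0.12824]
    [+0.00492 +0.12850 +0.99170]
t = (-0.0353, 0.0023, 0.4518) m
M0: Pc = R·M0+t = (-0.11818, +0.06784, +0.46107); u = 651.6·(-0.11818)/0.46107 + 334.7 = 167.6854, v = 454.5·(+0.06784)/0.46107 + 229.6 = 296.4714
M1: Pc = R·M1+t = (+0.03088, +0.08458, +0.46181); u = 651.6·(+0.03088)/0.46181 + 334.7 = 378.2745, v = 454.5·(+0.08458)/0.46181 + 229.6 = 312.8404
M2: Pc = R·M2+t = (+0.04758, -0.06324, +0.44253); u = 651.6·(+0.04758)/0.44253 + 334.7 = 404.7566, v = 454.5·(-0.06324)/0.44253 + 229.6 = 164.6517
M3: Pc = R·M3+t = (-0.10148, -0.07998, +0.44179); u = 651.6·(-0.10148)/0.44179 + 334.7 = 185.0238, v = 454.5·(-0.07998)/0.44179 + 229.6 = 147.3212

c0=(167.69, 296.47) c1=(378.27, 312.84) c2=(404.76, 164.65) c3=(185.02, 147.32)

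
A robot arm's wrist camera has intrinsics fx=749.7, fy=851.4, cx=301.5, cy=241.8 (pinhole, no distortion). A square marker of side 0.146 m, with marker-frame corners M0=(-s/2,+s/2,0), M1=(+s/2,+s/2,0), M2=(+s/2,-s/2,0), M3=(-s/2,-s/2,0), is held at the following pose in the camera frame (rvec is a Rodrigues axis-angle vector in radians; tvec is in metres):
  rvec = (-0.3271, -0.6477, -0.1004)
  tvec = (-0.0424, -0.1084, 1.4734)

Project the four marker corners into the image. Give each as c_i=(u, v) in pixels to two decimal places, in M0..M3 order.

Intrinsics K: fx=749.7, fy=851.4, cx=301.5, cy=241.8
Marker side s = 0.146 m; corners in marker frame (Z=0):
  M0 = (-0.0730, +0.0730, 0)
  M1 = (+0.0730, +0.0730, 0)
  M2 = (+0.0730, -0.0730, 0)
  M3 = (-0.0730, -0.0730, 0)
rvec = (-0.3271, -0.6477, -0.1004), |rvec| = θ = 0.73252 rad = 41.970°
Rodrigues: sinθ=0.66875, 1−cosθ=0.25651; R = I + sinθ·[k]× + (1−cosθ)·[k]×²:
    [+0.79464 +0.19294 -0.57561]
    [+0.00962 +0.94403 +0.32971]
    [+0.60701 -0.26754 +0.74831]
t = (-0.0424, -0.1084, 1.4734) m
M0: Pc = R·M0+t = (-0.08632, -0.04019, +1.40956); u = 749.7·(-0.08632)/1.40956 + 301.5 = 255.5869, v = 851.4·(-0.04019)/1.40956 + 241.8 = 217.5258
M1: Pc = R·M1+t = (+0.02969, -0.03878, +1.49818); u = 749.7·(+0.02969)/1.49818 + 301.5 = 316.3585, v = 851.4·(-0.03878)/1.49818 + 241.8 = 219.7599
M2: Pc = R·M2+t = (+0.00152, -0.17661, +1.53724); u = 749.7·(+0.00152)/1.53724 + 301.5 = 302.2433, v = 851.4·(-0.17661)/1.53724 + 241.8 = 143.9835
M3: Pc = R·M3+t = (-0.11449, -0.17802, +1.44862); u = 749.7·(-0.11449)/1.44862 + 301.5 = 242.2468, v = 851.4·(-0.17802)/1.44862 + 241.8 = 137.1738

c0=(255.59, 217.53) c1=(316.36, 219.76) c2=(302.24, 143.98) c3=(242.25, 137.17)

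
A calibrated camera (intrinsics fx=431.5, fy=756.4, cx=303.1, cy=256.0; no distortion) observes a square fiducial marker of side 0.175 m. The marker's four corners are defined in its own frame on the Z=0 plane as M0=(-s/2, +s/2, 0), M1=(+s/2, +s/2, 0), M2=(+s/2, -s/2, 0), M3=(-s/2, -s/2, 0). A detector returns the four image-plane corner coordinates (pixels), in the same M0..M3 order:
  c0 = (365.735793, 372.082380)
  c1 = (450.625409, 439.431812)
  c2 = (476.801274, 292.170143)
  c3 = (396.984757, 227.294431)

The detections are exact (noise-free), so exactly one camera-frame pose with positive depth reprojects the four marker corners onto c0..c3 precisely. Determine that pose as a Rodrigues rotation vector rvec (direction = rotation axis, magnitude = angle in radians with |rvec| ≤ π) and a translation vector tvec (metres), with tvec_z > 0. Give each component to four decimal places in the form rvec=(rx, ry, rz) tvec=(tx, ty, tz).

Intrinsics K: fx=431.5, fy=756.4, cx=303.1, cy=256.0
Marker side s = 0.175 m; corners in marker frame (Z=0):
  M0 = (-0.0875, +0.0875, 0)
  M1 = (+0.0875, +0.0875, 0)
  M2 = (+0.0875, -0.0875, 0)
  M3 = (-0.0875, -0.0875, 0)
Detected image corners:
  c0 = (365.735793, 372.082380) px
  c1 = (450.625409, 439.431812) px
  c2 = (476.801274, 292.170143) px
  c3 = (396.984757, 227.294431) px
Planar DLT: solve 8×8 A·h = b for H (H[2,2]=1):
  H  [+493.00019 -304.77875 +423.15003]
  H  [+395.56153 +723.60054 +330.77252]
  H  [+0.05404 -0.33317 +1.00000]
B = K⁻¹H; ‖b₁‖=1.215596, ‖b₂‖=1.215596; λ = 2/(‖b₁‖+‖b₂‖) = 0.822642, sign → tz>0 ⇒ λ=+0.822642
r₁ = λ·B[:,0] = (+0.90866,+0.41516,+0.04446); r₂ = λ·B[:,1] = (-0.38853,+0.87973,-0.27408)
r₃ = r₁×r₂ = (-0.15289,+0.23177,+0.96068); SVD([r₁ r₂ r₃]) → R = UVᵀ:
  R  [+0.90866 -0.38853 -0.15289]
  R  [+0.41516 +0.87973 +0.23177]
  R  [+0.04446 -0.27408 +0.96068]
t = (+0.22887, +0.08132, +0.82264) m
tr R = 2.749073; θ = arccos((tr R − 1)/2) = 0.506318 rad = 29.010°
axis k = ((R−Rᵀ)₃₂, (R−Rᵀ)₁₃, (R−Rᵀ)₂₁) / (2 sinθ) = (-0.521540, -0.203470, +0.828611)
rvec = θ·k = (-0.264065, -0.103021, +0.419540)

rvec=(-0.2641, -0.1030, 0.4195) tvec=(0.2289, 0.0813, 0.8226)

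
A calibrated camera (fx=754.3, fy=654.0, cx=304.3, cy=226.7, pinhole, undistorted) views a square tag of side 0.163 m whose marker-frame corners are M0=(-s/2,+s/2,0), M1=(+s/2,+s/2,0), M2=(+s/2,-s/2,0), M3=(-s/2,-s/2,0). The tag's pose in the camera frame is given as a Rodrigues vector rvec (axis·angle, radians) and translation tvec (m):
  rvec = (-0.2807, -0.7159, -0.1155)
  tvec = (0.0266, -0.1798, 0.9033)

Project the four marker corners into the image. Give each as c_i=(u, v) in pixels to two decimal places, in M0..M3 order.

Intrinsics K: fx=754.3, fy=654.0, cx=304.3, cy=226.7
Marker side s = 0.163 m; corners in marker frame (Z=0):
  M0 = (-0.0815, +0.0815, 0)
  M1 = (+0.0815, +0.0815, 0)
  M2 = (+0.0815, -0.0815, 0)
  M3 = (-0.0815, -0.0815, 0)
rvec = (-0.2807, -0.7159, -0.1155), |rvec| = θ = 0.77759 rad = 44.553°
Rodrigues: sinθ=0.70156, 1−cosθ=0.28739; R = I + sinθ·[k]× + (1−cosθ)·[k]×²:
    [+0.75006 +0.19972 -0.63050]
    [-0.00869 +0.95621 +0.29256]
    [+0.66132 -0.21395 +0.71895]
t = (0.0266, -0.1798, 0.9033) m
M0: Pc = R·M0+t = (-0.01825, -0.10116, +0.83197); u = 754.3·(-0.01825)/0.83197 + 304.3 = 287.7516, v = 654.0·(-0.10116)/0.83197 + 226.7 = 147.1787
M1: Pc = R·M1+t = (+0.10401, -0.10258, +0.93976); u = 754.3·(+0.10401)/0.93976 + 304.3 = 387.7814, v = 654.0·(-0.10258)/0.93976 + 226.7 = 155.3141
M2: Pc = R·M2+t = (+0.07145, -0.25844, +0.97463); u = 754.3·(+0.07145)/0.97463 + 304.3 = 359.5992, v = 654.0·(-0.25844)/0.97463 + 226.7 = 53.2818
M3: Pc = R·M3+t = (-0.05081, -0.25702, +0.86684); u = 754.3·(-0.05081)/0.86684 + 304.3 = 260.0891, v = 654.0·(-0.25702)/0.86684 + 226.7 = 32.7856

c0=(287.75, 147.18) c1=(387.78, 155.31) c2=(359.60, 53.28) c3=(260.09, 32.79)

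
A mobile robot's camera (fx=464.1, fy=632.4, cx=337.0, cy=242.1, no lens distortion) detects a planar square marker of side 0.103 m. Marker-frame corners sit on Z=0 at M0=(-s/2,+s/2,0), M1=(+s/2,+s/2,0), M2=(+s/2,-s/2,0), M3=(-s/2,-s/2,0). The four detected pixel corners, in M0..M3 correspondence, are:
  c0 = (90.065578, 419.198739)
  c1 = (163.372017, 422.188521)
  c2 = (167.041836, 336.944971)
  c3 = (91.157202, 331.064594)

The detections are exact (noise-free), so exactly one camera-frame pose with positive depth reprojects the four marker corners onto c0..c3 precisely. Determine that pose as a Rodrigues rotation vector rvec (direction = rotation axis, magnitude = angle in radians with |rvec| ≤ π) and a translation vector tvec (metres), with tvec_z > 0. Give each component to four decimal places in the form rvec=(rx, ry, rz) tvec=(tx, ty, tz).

Intrinsics K: fx=464.1, fy=632.4, cx=337.0, cy=242.1
Marker side s = 0.103 m; corners in marker frame (Z=0):
  M0 = (-0.0515, +0.0515, 0)
  M1 = (+0.0515, +0.0515, 0)
  M2 = (+0.0515, -0.0515, 0)
  M3 = (-0.0515, -0.0515, 0)
Detected image corners:
  c0 = (90.065578, 419.198739) px
  c1 = (163.372017, 422.188521) px
  c2 = (167.041836, 336.944971) px
  c3 = (91.157202, 331.064594) px
Planar DLT: solve 8×8 A·h = b for H (H[2,2]=1):
  H  [+763.15454 +20.85911 +128.47589]
  H  [+158.30314 +971.72610 +378.15501]
  H  [+0.30607 +0.34532 +1.00000]
B = K⁻¹H; ‖b₁‖=1.460773, ‖b₂‖=1.460773; λ = 2/(‖b₁‖+‖b₂‖) = 0.684569, sign → tz>0 ⇒ λ=+0.684569
r₁ = λ·B[:,0] = (+0.97355,+0.09115,+0.20952); r₂ = λ·B[:,1] = (-0.14089,+0.96139,+0.23640)
r₃ = r₁×r₂ = (-0.17988,-0.25966,+0.94880); SVD([r₁ r₂ r₃]) → R = UVᵀ:
  R  [+0.97355 -0.14089 -0.17988]
  R  [+0.09115 +0.96139 -0.25966]
  R  [+0.20952 +0.23640 +0.94880]
t = (-0.30758, +0.14728, +0.68457) m
tr R = 2.883730; θ = arccos((tr R − 1)/2) = 0.342657 rad = 19.633°
axis k = ((R−Rᵀ)₃₂, (R−Rᵀ)₁₃, (R−Rᵀ)₂₁) / (2 sinθ) = (+0.738209, -0.579492, +0.345308)
rvec = θ·k = (+0.252953, -0.198567, +0.118322)

rvec=(0.2530, -0.1986, 0.1183) tvec=(-0.3076, 0.1473, 0.6846)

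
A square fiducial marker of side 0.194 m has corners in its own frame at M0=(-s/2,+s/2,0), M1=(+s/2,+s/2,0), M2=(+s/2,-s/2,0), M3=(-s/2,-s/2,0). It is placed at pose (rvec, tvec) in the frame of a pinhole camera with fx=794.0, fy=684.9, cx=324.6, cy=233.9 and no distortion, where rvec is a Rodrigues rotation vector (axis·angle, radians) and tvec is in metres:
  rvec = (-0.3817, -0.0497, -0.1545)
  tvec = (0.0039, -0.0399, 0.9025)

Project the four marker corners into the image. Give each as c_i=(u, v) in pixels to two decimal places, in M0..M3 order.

c0=(254.04, 283.83) c1=(429.12, 261.58) c2=(395.28, 130.73) c3=(233.04, 149.16)

Intrinsics K: fx=794.0, fy=684.9, cx=324.6, cy=233.9
Marker side s = 0.194 m; corners in marker frame (Z=0):
  M0 = (-0.0970, +0.0970, 0)
  M1 = (+0.0970, +0.0970, 0)
  M2 = (+0.0970, -0.0970, 0)
  M3 = (-0.0970, -0.0970, 0)
rvec = (-0.3817, -0.0497, -0.1545), |rvec| = θ = 0.41477 rad = 23.765°
Rodrigues: sinθ=0.40298, 1−cosθ=0.08479; R = I + sinθ·[k]× + (1−cosθ)·[k]×²:
    [+0.98702 +0.15946 -0.01922]
    [-0.14076 +0.91643 +0.37463]
    [+0.07735 -0.36706 +0.92697]
t = (0.0039, -0.0399, 0.9025) m
M0: Pc = R·M0+t = (-0.07637, +0.06265, +0.85939); u = 794.0·(-0.07637)/0.85939 + 324.6 = 254.0380, v = 684.9·(+0.06265)/0.85939 + 233.9 = 283.8270
M1: Pc = R·M1+t = (+0.11511, +0.03534, +0.87440); u = 794.0·(+0.11511)/0.87440 + 324.6 = 429.1243, v = 684.9·(+0.03534)/0.87440 + 233.9 = 261.5810
M2: Pc = R·M2+t = (+0.08417, -0.14245, +0.94561); u = 794.0·(+0.08417)/0.94561 + 324.6 = 395.2778, v = 684.9·(-0.14245)/0.94561 + 233.9 = 130.7264
M3: Pc = R·M3+t = (-0.10731, -0.11514, +0.93060); u = 794.0·(-0.10731)/0.93060 + 324.6 = 233.0435, v = 684.9·(-0.11514)/0.93060 + 233.9 = 149.1600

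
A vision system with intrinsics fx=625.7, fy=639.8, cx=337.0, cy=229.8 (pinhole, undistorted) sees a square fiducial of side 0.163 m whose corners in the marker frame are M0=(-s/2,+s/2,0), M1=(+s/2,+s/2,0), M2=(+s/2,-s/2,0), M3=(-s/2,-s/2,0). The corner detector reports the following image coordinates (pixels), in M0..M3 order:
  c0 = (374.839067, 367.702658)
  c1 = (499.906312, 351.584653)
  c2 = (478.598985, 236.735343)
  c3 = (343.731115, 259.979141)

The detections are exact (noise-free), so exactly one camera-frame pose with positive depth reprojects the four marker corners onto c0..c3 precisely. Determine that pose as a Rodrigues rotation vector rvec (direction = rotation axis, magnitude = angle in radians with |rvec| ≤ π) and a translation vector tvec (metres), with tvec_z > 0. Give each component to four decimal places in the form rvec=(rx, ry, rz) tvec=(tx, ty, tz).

Intrinsics K: fx=625.7, fy=639.8, cx=337.0, cy=229.8
Marker side s = 0.163 m; corners in marker frame (Z=0):
  M0 = (-0.0815, +0.0815, 0)
  M1 = (+0.0815, +0.0815, 0)
  M2 = (+0.0815, -0.0815, 0)
  M3 = (-0.0815, -0.0815, 0)
Detected image corners:
  c0 = (374.839067, 367.702658) px
  c1 = (499.906312, 351.584653) px
  c2 = (478.598985, 236.735343) px
  c3 = (343.731115, 259.979141) px
Planar DLT: solve 8×8 A·h = b for H (H[2,2]=1):
  H  [+668.65525 +383.48908 +423.23714]
  H  [-211.10240 +841.25160 +306.61389]
  H  [-0.30030 +0.52318 +1.00000]
B = K⁻¹H; ‖b₁‖=1.285837, ‖b₂‖=1.285837; λ = 2/(‖b₁‖+‖b₂‖) = 0.777704, sign → tz>0 ⇒ λ=+0.777704
r₁ = λ·B[:,0] = (+0.95688,-0.17272,-0.23355); r₂ = λ·B[:,1] = (+0.25751,+0.87643,+0.40688)
r₃ = r₁×r₂ = (+0.13441,-0.44948,+0.88312); SVD([r₁ r₂ r₃]) → R = UVᵀ:
  R  [+0.95688 +0.25751 +0.13441]
  R  [-0.17272 +0.87643 -0.44948]
  R  [-0.23355 +0.40688 +0.88312]
t = (+0.10719, +0.09337, +0.77770) m
tr R = 2.716438; θ = arccos((tr R − 1)/2) = 0.539006 rad = 30.883°
axis k = ((R−Rᵀ)₃₂, (R−Rᵀ)₁₃, (R−Rᵀ)₂₁) / (2 sinθ) = (+0.834197, +0.358438, -0.419092)
rvec = θ·k = (+0.449637, +0.193201, -0.225893)

rvec=(0.4496, 0.1932, -0.2259) tvec=(0.1072, 0.0934, 0.7777)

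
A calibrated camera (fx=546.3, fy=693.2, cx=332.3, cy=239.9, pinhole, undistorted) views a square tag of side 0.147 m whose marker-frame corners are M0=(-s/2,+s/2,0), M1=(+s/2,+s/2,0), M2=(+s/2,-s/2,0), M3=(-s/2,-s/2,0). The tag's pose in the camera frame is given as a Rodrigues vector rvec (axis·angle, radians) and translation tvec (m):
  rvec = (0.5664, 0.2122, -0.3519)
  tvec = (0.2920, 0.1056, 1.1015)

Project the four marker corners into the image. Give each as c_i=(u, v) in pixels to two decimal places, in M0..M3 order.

c0=(451.36, 349.38) c1=(522.07, 329.27) c2=(505.69, 258.63) c3=(430.99, 282.84)

Intrinsics K: fx=546.3, fy=693.2, cx=332.3, cy=239.9
Marker side s = 0.147 m; corners in marker frame (Z=0):
  M0 = (-0.0735, +0.0735, 0)
  M1 = (+0.0735, +0.0735, 0)
  M2 = (+0.0735, -0.0735, 0)
  M3 = (-0.0735, -0.0735, 0)
rvec = (0.5664, 0.2122, -0.3519), |rvec| = θ = 0.69977 rad = 40.094°
Rodrigues: sinθ=0.64404, 1−cosθ=0.23501; R = I + sinθ·[k]× + (1−cosθ)·[k]×²:
    [+0.91896 +0.38156 +0.09964]
    [-0.26619 +0.78660 -0.55713]
    [-0.29096 +0.48546 +0.82442]
t = (0.2920, 0.1056, 1.1015) m
M0: Pc = R·M0+t = (+0.25250, +0.18298, +1.15857); u = 546.3·(+0.25250)/1.15857 + 332.3 = 451.3621, v = 693.2·(+0.18298)/1.15857 + 239.9 = 349.3820
M1: Pc = R·M1+t = (+0.38759, +0.14385, +1.11580); u = 546.3·(+0.38759)/1.11580 + 332.3 = 522.0653, v = 693.2·(+0.14385)/1.11580 + 239.9 = 329.2685
M2: Pc = R·M2+t = (+0.33150, +0.02822, +1.04443); u = 546.3·(+0.33150)/1.04443 + 332.3 = 505.6934, v = 693.2·(+0.02822)/1.04443 + 239.9 = 258.6295
M3: Pc = R·M3+t = (+0.19641, +0.06735, +1.08720); u = 546.3·(+0.19641)/1.08720 + 332.3 = 430.9934, v = 693.2·(+0.06735)/1.08720 + 239.9 = 282.8421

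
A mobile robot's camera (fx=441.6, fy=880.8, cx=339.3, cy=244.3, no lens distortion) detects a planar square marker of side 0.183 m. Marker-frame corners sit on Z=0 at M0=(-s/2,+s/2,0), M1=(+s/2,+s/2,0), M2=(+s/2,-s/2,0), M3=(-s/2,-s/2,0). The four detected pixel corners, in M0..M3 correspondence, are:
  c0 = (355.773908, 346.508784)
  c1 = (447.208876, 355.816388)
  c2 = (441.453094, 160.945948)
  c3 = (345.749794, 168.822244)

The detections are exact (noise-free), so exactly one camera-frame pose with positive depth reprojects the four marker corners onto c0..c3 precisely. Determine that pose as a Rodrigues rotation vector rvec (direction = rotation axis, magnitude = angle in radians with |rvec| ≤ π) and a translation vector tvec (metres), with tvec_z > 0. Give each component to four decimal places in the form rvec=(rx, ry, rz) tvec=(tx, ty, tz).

Intrinsics K: fx=441.6, fy=880.8, cx=339.3, cy=244.3
Marker side s = 0.183 m; corners in marker frame (Z=0):
  M0 = (-0.0915, +0.0915, 0)
  M1 = (+0.0915, +0.0915, 0)
  M2 = (+0.0915, -0.0915, 0)
  M3 = (-0.0915, -0.0915, 0)
Detected image corners:
  c0 = (355.773908, 346.508784) px
  c1 = (447.208876, 355.816388) px
  c2 = (441.453094, 160.945948) px
  c3 = (345.749794, 168.822244) px
Planar DLT: solve 8×8 A·h = b for H (H[2,2]=1):
  H  [+310.15040 +159.68666 +395.48907]
  H  [-125.19172 +1091.05493 +260.49421]
  H  [-0.50521 +0.29187 +1.00000]
B = K⁻¹H; ‖b₁‖=1.201853, ‖b₂‖=1.201853; λ = 2/(‖b₁‖+‖b₂‖) = 0.832048, sign → tz>0 ⇒ λ=+0.832048
r₁ = λ·B[:,0] = (+0.90736,-0.00167,-0.42036); r₂ = λ·B[:,1] = (+0.11428,+0.96331,+0.24285)
r₃ = r₁×r₂ = (+0.40453,-0.26839,+0.87425); SVD([r₁ r₂ r₃]) → R = UVᵀ:
  R  [+0.90736 +0.11428 +0.40453]
  R  [-0.00167 +0.96331 -0.26839]
  R  [-0.42036 +0.24285 +0.87425]
t = (+0.10587, +0.01530, +0.83205) m
tr R = 2.744918; θ = arccos((tr R − 1)/2) = 0.510585 rad = 29.254°
axis k = ((R−Rᵀ)₃₂, (R−Rᵀ)₁₃, (R−Rᵀ)₂₁) / (2 sinθ) = (+0.523081, +0.843986, -0.118637)
rvec = θ·k = (+0.267077, +0.430926, -0.060574)

rvec=(0.2671, 0.4309, -0.0606) tvec=(0.1059, 0.0153, 0.8320)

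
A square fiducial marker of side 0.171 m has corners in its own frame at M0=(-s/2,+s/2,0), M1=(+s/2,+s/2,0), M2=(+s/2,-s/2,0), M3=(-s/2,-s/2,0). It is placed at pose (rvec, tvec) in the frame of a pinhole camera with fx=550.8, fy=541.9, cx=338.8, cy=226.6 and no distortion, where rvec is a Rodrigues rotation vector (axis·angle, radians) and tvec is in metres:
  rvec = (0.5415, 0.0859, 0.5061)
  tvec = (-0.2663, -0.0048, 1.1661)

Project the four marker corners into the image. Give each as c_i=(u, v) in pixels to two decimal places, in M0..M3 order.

Intrinsics K: fx=550.8, fy=541.9, cx=338.8, cy=226.6
Marker side s = 0.171 m; corners in marker frame (Z=0):
  M0 = (-0.0855, +0.0855, 0)
  M1 = (+0.0855, +0.0855, 0)
  M2 = (+0.0855, -0.0855, 0)
  M3 = (-0.0855, -0.0855, 0)
rvec = (0.5415, 0.0859, 0.5061), |rvec| = θ = 0.74615 rad = 42.751°
Rodrigues: sinθ=0.67882, 1−cosθ=0.26569; R = I + sinθ·[k]× + (1−cosθ)·[k]×²:
    [+0.87424 -0.43823 +0.20893]
    [+0.48263 +0.73783 -0.47189]
    [+0.05264 +0.51338 +0.85654]
t = (-0.2663, -0.0048, 1.1661) m
M0: Pc = R·M0+t = (-0.37852, +0.01702, +1.20549); u = 550.8·(-0.37852)/1.20549 + 338.8 = 165.8527, v = 541.9·(+0.01702)/1.20549 + 226.6 = 234.2508
M1: Pc = R·M1+t = (-0.22902, +0.09955, +1.21449); u = 550.8·(-0.22902)/1.21449 + 338.8 = 234.9339, v = 541.9·(+0.09955)/1.21449 + 226.6 = 271.0182
M2: Pc = R·M2+t = (-0.15408, -0.02662, +1.12671); u = 550.8·(-0.15408)/1.12671 + 338.8 = 263.4750, v = 541.9·(-0.02662)/1.12671 + 226.6 = 213.7970
M3: Pc = R·M3+t = (-0.30358, -0.10915, +1.11771); u = 550.8·(-0.30358)/1.11771 + 338.8 = 189.1977, v = 541.9·(-0.10915)/1.11771 + 226.6 = 173.6810

c0=(165.85, 234.25) c1=(234.93, 271.02) c2=(263.47, 213.80) c3=(189.20, 173.68)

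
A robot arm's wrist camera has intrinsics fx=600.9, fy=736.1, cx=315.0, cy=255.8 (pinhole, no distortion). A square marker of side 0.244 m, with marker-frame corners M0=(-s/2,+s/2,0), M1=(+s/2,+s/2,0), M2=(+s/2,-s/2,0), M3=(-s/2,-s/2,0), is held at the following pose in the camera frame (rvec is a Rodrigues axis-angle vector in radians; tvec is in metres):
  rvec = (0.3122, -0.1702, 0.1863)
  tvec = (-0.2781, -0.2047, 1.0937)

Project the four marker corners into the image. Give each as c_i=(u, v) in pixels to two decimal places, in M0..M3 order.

Intrinsics K: fx=600.9, fy=736.1, cx=315.0, cy=255.8
Marker side s = 0.244 m; corners in marker frame (Z=0):
  M0 = (-0.1220, +0.1220, 0)
  M1 = (+0.1220, +0.1220, 0)
  M2 = (+0.1220, -0.1220, 0)
  M3 = (-0.1220, -0.1220, 0)
rvec = (0.3122, -0.1702, 0.1863), |rvec| = θ = 0.40143 rad = 23.000°
Rodrigues: sinθ=0.39073, 1−cosθ=0.07950; R = I + sinθ·[k]× + (1−cosθ)·[k]×²:
    [+0.96859 -0.20755 -0.13697]
    [+0.15512 +0.93479 -0.31952]
    [+0.19436 +0.28824 +0.93763]
t = (-0.2781, -0.2047, 1.0937) m
M0: Pc = R·M0+t = (-0.42159, -0.10958, +1.10515); u = 600.9·(-0.42159)/1.10515 + 315.0 = 85.7715, v = 736.1·(-0.10958)/1.10515 + 255.8 = 182.8129
M1: Pc = R·M1+t = (-0.18525, -0.07173, +1.15258); u = 600.9·(-0.18525)/1.15258 + 315.0 = 218.4175, v = 736.1·(-0.07173)/1.15258 + 255.8 = 209.9892
M2: Pc = R·M2+t = (-0.13461, -0.29982, +1.08225); u = 600.9·(-0.13461)/1.08225 + 315.0 = 240.2593, v = 736.1·(-0.29982)/1.08225 + 255.8 = 51.8747
M3: Pc = R·M3+t = (-0.37095, -0.33767, +1.03482); u = 600.9·(-0.37095)/1.03482 + 315.0 = 99.5991, v = 736.1·(-0.33767)/1.03482 + 255.8 = 15.6054

c0=(85.77, 182.81) c1=(218.42, 209.99) c2=(240.26, 51.87) c3=(99.60, 15.61)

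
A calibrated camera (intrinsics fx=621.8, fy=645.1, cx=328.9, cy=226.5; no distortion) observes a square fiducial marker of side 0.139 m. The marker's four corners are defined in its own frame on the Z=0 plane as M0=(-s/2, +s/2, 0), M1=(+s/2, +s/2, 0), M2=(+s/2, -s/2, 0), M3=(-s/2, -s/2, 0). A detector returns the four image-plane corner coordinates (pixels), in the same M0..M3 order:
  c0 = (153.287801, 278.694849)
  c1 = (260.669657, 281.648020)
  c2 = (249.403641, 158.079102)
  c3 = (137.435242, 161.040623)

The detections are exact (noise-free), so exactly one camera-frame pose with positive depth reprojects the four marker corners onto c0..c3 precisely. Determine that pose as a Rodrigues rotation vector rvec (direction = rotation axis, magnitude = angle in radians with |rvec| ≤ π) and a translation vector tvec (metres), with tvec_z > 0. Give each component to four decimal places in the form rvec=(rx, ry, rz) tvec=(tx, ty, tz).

Intrinsics K: fx=621.8, fy=645.1, cx=328.9, cy=226.5
Marker side s = 0.139 m; corners in marker frame (Z=0):
  M0 = (-0.0695, +0.0695, 0)
  M1 = (+0.0695, +0.0695, 0)
  M2 = (+0.0695, -0.0695, 0)
  M3 = (-0.0695, -0.0695, 0)
Detected image corners:
  c0 = (153.287801, 278.694849) px
  c1 = (260.669657, 281.648020) px
  c2 = (249.403641, 158.079102) px
  c3 = (137.435242, 161.040623) px
Planar DLT: solve 8×8 A·h = b for H (H[2,2]=1):
  H  [+718.00689 +166.91679 +199.01685]
  H  [-77.08661 +942.92556 +221.30948]
  H  [-0.35279 +0.34447 +1.00000]
B = K⁻¹H; ‖b₁‖=1.386955, ‖b₂‖=1.386955; λ = 2/(‖b₁‖+‖b₂‖) = 0.721004, sign → tz>0 ⇒ λ=+0.721004
r₁ = λ·B[:,0] = (+0.96710,+0.00315,-0.25436); r₂ = λ·B[:,1] = (+0.06217,+0.96667,+0.24837)
r₃ = r₁×r₂ = (+0.24667,-0.25601,+0.93467); SVD([r₁ r₂ r₃]) → R = UVᵀ:
  R  [+0.96710 +0.06217 +0.24667]
  R  [+0.00315 +0.96667 -0.25601]
  R  [-0.25436 +0.24837 +0.93467]
t = (-0.15061, -0.00580, +0.72100) m
tr R = 2.868446; θ = arccos((tr R − 1)/2) = 0.364722 rad = 20.897°
axis k = ((R−Rᵀ)₃₂, (R−Rᵀ)₁₃, (R−Rᵀ)₂₁) / (2 sinθ) = (+0.707028, +0.702329, -0.082736)
rvec = θ·k = (+0.257869, +0.256155, -0.030176)

rvec=(0.2579, 0.2562, -0.0302) tvec=(-0.1506, -0.0058, 0.7210)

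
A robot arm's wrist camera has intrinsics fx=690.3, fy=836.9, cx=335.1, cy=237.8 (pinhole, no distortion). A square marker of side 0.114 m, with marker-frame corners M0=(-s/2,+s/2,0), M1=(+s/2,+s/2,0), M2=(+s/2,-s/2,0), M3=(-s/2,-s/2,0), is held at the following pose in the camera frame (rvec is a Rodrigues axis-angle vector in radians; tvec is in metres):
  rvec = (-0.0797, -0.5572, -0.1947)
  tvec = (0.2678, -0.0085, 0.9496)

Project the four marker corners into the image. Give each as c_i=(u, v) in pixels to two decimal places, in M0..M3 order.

c0=(509.65, 289.31) c1=(565.64, 270.34) c2=(548.60, 175.11) c3=(491.65, 187.75)

Intrinsics K: fx=690.3, fy=836.9, cx=335.1, cy=237.8
Marker side s = 0.114 m; corners in marker frame (Z=0):
  M0 = (-0.0570, +0.0570, 0)
  M1 = (+0.0570, +0.0570, 0)
  M2 = (+0.0570, -0.0570, 0)
  M3 = (-0.0570, -0.0570, 0)
rvec = (-0.0797, -0.5572, -0.1947), |rvec| = θ = 0.59559 rad = 34.125°
Rodrigues: sinθ=0.56100, 1−cosθ=0.17218; R = I + sinθ·[k]× + (1−cosθ)·[k]×²:
    [+0.83090 +0.20495 -0.51730]
    [-0.16184 +0.97852 +0.12773]
    [+0.53237 -0.02241 +0.84622]
t = (0.2678, -0.0085, 0.9496) m
M0: Pc = R·M0+t = (+0.23212, +0.05650, +0.91798); u = 690.3·(+0.23212)/0.91798 + 335.1 = 509.6500, v = 836.9·(+0.05650)/0.91798 + 237.8 = 289.3099
M1: Pc = R·M1+t = (+0.32684, +0.03805, +0.97867); u = 690.3·(+0.32684)/0.97867 + 335.1 = 565.6378, v = 836.9·(+0.03805)/0.97867 + 237.8 = 270.3389
M2: Pc = R·M2+t = (+0.30348, -0.07350, +0.98122); u = 690.3·(+0.30348)/0.98122 + 335.1 = 548.6007, v = 836.9·(-0.07350)/0.98122 + 237.8 = 175.1106
M3: Pc = R·M3+t = (+0.20876, -0.05505, +0.92053); u = 690.3·(+0.20876)/0.92053 + 335.1 = 491.6451, v = 836.9·(-0.05505)/0.92053 + 237.8 = 187.7507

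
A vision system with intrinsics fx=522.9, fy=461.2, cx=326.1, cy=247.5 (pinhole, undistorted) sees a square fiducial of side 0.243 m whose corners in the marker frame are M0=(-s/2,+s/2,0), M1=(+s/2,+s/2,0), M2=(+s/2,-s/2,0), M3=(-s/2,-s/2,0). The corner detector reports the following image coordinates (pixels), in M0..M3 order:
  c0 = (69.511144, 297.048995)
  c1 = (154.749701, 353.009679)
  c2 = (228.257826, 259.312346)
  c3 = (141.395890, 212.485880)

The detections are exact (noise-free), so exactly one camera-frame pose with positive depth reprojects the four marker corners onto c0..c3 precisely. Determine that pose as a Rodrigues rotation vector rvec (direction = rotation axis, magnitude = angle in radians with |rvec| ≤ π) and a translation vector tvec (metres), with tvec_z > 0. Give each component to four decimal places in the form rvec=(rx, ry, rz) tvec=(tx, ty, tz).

rvec=(-0.2894, 0.2756, 0.5356) tvec=(-0.3592, 0.0707, 1.0527)

Intrinsics K: fx=522.9, fy=461.2, cx=326.1, cy=247.5
Marker side s = 0.243 m; corners in marker frame (Z=0):
  M0 = (-0.1215, +0.1215, 0)
  M1 = (+0.1215, +0.1215, 0)
  M2 = (+0.1215, -0.1215, 0)
  M3 = (-0.1215, -0.1215, 0)
Detected image corners:
  c0 = (69.511144, 297.048995) px
  c1 = (154.749701, 353.009679) px
  c2 = (228.257826, 259.312346) px
  c3 = (141.395890, 212.485880) px
Planar DLT: solve 8×8 A·h = b for H (H[2,2]=1):
  H  [+307.61569 -326.85628 +147.66631]
  H  [+123.08886 +313.52249 +278.47025]
  H  [-0.31369 -0.18738 +1.00000]
B = K⁻¹H; ‖b₁‖=0.949924, ‖b₂‖=0.949924; λ = 2/(‖b₁‖+‖b₂‖) = 1.052716, sign → tz>0 ⇒ λ=+1.052716
r₁ = λ·B[:,0] = (+0.82524,+0.45817,-0.33023); r₂ = λ·B[:,1] = (-0.53502,+0.82149,-0.19725)
r₃ = r₁×r₂ = (+0.18090,+0.33946,+0.92306); SVD([r₁ r₂ r₃]) → R = UVᵀ:
  R  [+0.82524 -0.53502 +0.18090]
  R  [+0.45817 +0.82149 +0.33946]
  R  [-0.33023 -0.19725 +0.92306]
t = (-0.35923, +0.07069, +1.05272) m
tr R = 2.569792; θ = arccos((tr R − 1)/2) = 0.668268 rad = 38.289°
axis k = ((R−Rᵀ)₃₂, (R−Rᵀ)₁₃, (R−Rᵀ)₂₁) / (2 sinθ) = (-0.433095, +0.412451, +0.801444)
rvec = θ·k = (-0.289424, +0.275628, +0.535580)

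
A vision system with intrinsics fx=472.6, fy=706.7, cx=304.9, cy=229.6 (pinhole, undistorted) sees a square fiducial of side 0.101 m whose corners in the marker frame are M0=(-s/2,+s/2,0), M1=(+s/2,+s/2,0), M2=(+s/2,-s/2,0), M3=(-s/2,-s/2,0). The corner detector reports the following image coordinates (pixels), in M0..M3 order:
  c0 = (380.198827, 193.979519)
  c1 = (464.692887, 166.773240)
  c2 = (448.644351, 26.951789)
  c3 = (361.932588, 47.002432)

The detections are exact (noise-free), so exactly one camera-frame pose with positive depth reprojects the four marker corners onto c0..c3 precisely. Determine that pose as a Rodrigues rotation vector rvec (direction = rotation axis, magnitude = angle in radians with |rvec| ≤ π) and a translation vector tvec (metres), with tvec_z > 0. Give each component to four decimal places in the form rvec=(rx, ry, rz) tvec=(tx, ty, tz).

rvec=(0.0492, -0.2663, -0.2048) tvec=(0.1150, -0.0843, 0.4935)

Intrinsics K: fx=472.6, fy=706.7, cx=304.9, cy=229.6
Marker side s = 0.101 m; corners in marker frame (Z=0):
  M0 = (-0.0505, +0.0505, 0)
  M1 = (+0.0505, +0.0505, 0)
  M2 = (+0.0505, -0.0505, 0)
  M3 = (-0.0505, -0.0505, 0)
Detected image corners:
  c0 = (380.198827, 193.979519) px
  c1 = (464.692887, 166.773240) px
  c2 = (448.644351, 26.951789) px
  c3 = (361.932588, 47.002432) px
Planar DLT: solve 8×8 A·h = b for H (H[2,2]=1):
  H  [+1062.34026 +232.67907 +415.05540]
  H  [-177.79517 +1435.43316 +108.91897]
  H  [+0.51918 +0.15244 +1.00000]
B = K⁻¹H; ‖b₁‖=2.026179, ‖b₂‖=2.026179; λ = 2/(‖b₁‖+‖b₂‖) = 0.493540, sign → tz>0 ⇒ λ=+0.493540
r₁ = λ·B[:,0] = (+0.94410,-0.20742,+0.25624); r₂ = λ·B[:,1] = (+0.19445,+0.97802,+0.07524)
r₃ = r₁×r₂ = (-0.26621,-0.02121,+0.96368); SVD([r₁ r₂ r₃]) → R = UVᵀ:
  R  [+0.94410 +0.19445 -0.26621]
  R  [-0.20742 +0.97802 -0.02121]
  R  [+0.25624 +0.07524 +0.96368]
t = (+0.11504, -0.08428, +0.49354) m
tr R = 2.885803; θ = arccos((tr R − 1)/2) = 0.339559 rad = 19.455°
axis k = ((R−Rᵀ)₃₂, (R−Rᵀ)₁₃, (R−Rᵀ)₂₁) / (2 sinθ) = (+0.144780, -0.784285, -0.603271)
rvec = θ·k = (+0.049161, -0.266311, -0.204846)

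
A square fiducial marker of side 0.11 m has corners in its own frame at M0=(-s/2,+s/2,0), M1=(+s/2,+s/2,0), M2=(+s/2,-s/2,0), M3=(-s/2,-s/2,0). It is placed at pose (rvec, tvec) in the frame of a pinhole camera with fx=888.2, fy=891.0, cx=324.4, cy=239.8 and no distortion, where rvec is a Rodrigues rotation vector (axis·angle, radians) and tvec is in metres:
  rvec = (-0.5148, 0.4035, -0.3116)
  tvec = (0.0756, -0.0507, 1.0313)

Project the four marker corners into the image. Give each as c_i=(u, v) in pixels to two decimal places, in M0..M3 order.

Intrinsics K: fx=888.2, fy=891.0, cx=324.4, cy=239.8
Marker side s = 0.11 m; corners in marker frame (Z=0):
  M0 = (-0.0550, +0.0550, 0)
  M1 = (+0.0550, +0.0550, 0)
  M2 = (+0.0550, -0.0550, 0)
  M3 = (-0.0550, -0.0550, 0)
rvec = (-0.5148, 0.4035, -0.3116), |rvec| = θ = 0.72452 rad = 41.512°
Rodrigues: sinθ=0.66277, 1−cosθ=0.25118; R = I + sinθ·[k]× + (1−cosθ)·[k]×²:
    [+0.87563 +0.18565 +0.44587]
    [-0.38444 +0.82673 +0.41077]
    [-0.29236 -0.53109 +0.79528]
t = (0.0756, -0.0507, 1.0313) m
M0: Pc = R·M0+t = (+0.03765, +0.01591, +1.01817); u = 888.2·(+0.03765)/1.01817 + 324.4 = 357.2448, v = 891.0·(+0.01591)/1.01817 + 239.8 = 253.7265
M1: Pc = R·M1+t = (+0.13397, -0.02637, +0.98601); u = 888.2·(+0.13397)/0.98601 + 324.4 = 445.0809, v = 891.0·(-0.02637)/0.98601 + 239.8 = 215.9670
M2: Pc = R·M2+t = (+0.11355, -0.11731, +1.04443); u = 888.2·(+0.11355)/1.04443 + 324.4 = 420.9639, v = 891.0·(-0.11731)/1.04443 + 239.8 = 139.7196
M3: Pc = R·M3+t = (+0.01723, -0.07503, +1.07659); u = 888.2·(+0.01723)/1.07659 + 324.4 = 338.6146, v = 891.0·(-0.07503)/1.07659 + 239.8 = 177.7078

c0=(357.24, 253.73) c1=(445.08, 215.97) c2=(420.96, 139.72) c3=(338.61, 177.71)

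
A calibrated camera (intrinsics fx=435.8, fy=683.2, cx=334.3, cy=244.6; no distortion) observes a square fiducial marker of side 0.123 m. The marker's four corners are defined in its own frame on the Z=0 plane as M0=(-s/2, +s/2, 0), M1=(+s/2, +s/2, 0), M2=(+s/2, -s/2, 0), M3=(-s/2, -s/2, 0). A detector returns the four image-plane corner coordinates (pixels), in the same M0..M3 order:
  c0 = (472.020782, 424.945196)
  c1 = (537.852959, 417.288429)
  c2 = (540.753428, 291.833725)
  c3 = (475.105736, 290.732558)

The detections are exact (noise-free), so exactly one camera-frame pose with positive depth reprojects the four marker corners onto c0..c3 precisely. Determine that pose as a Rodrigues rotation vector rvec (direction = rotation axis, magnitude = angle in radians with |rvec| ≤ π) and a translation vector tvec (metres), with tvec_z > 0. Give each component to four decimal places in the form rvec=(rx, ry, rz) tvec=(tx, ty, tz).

rvec=(0.0078, -0.3629, 0.0349) tvec=(0.2574, 0.1057, 0.6474)

Intrinsics K: fx=435.8, fy=683.2, cx=334.3, cy=244.6
Marker side s = 0.123 m; corners in marker frame (Z=0):
  M0 = (-0.0615, +0.0615, 0)
  M1 = (+0.0615, +0.0615, 0)
  M2 = (+0.0615, -0.0615, 0)
  M3 = (-0.0615, -0.0615, 0)
Detected image corners:
  c0 = (472.020782, 424.945196) px
  c1 = (537.852959, 417.288429) px
  c2 = (540.753428, 291.833725) px
  c3 = (475.105736, 290.732558) px
Planar DLT: solve 8×8 A·h = b for H (H[2,2]=1):
  H  [+812.23415 -23.21539 +507.54176]
  H  [+168.71123 +1055.12430 +356.15329]
  H  [+0.54847 +0.00215 +1.00000]
B = K⁻¹H; ‖b₁‖=1.544593, ‖b₂‖=1.544593; λ = 2/(‖b₁‖+‖b₂‖) = 0.647420, sign → tz>0 ⇒ λ=+0.647420
r₁ = λ·B[:,0] = (+0.93426,+0.03275,+0.35509); r₂ = λ·B[:,1] = (-0.03556,+0.99937,+0.00139)
r₃ = r₁×r₂ = (-0.35482,-0.01393,+0.93483); SVD([r₁ r₂ r₃]) → R = UVᵀ:
  R  [+0.93426 -0.03556 -0.35482]
  R  [+0.03275 +0.99937 -0.01393]
  R  [+0.35509 +0.00139 +0.93483]
t = (+0.25737, +0.10571, +0.64742) m
tr R = 2.868456; θ = arccos((tr R − 1)/2) = 0.364707 rad = 20.896°
axis k = ((R−Rᵀ)₃₂, (R−Rᵀ)₁₃, (R−Rᵀ)₂₁) / (2 sinθ) = (+0.021479, -0.995174, +0.095750)
rvec = θ·k = (+0.007834, -0.362947, +0.034921)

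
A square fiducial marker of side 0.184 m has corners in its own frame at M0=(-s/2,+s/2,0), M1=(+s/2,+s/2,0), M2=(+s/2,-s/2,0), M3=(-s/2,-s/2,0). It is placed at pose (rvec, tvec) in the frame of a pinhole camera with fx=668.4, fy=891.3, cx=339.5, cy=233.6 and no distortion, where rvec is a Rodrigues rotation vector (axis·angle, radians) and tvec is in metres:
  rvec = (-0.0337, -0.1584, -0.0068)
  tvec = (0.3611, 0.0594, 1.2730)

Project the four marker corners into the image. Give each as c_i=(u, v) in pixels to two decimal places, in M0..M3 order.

c0=(483.85, 341.32) c1=(575.13, 338.36) c2=(573.12, 210.86) c3=(482.23, 210.87)

Intrinsics K: fx=668.4, fy=891.3, cx=339.5, cy=233.6
Marker side s = 0.184 m; corners in marker frame (Z=0):
  M0 = (-0.0920, +0.0920, 0)
  M1 = (+0.0920, +0.0920, 0)
  M2 = (+0.0920, -0.0920, 0)
  M3 = (-0.0920, -0.0920, 0)
rvec = (-0.0337, -0.1584, -0.0068), |rvec| = θ = 0.16209 rad = 9.287°
Rodrigues: sinθ=0.16138, 1−cosθ=0.01311; R = I + sinθ·[k]× + (1−cosθ)·[k]×²:
    [+0.98746 +0.00943 -0.15759]
    [-0.00411 +0.99941 +0.03409]
    [+0.15782 -0.03302 +0.98692]
t = (0.3611, 0.0594, 1.2730) m
M0: Pc = R·M0+t = (+0.27112, +0.15172, +1.25544); u = 668.4·(+0.27112)/1.25544 + 339.5 = 483.8456, v = 891.3·(+0.15172)/1.25544 + 233.6 = 341.3160
M1: Pc = R·M1+t = (+0.45281, +0.15097, +1.28448); u = 668.4·(+0.45281)/1.28448 + 339.5 = 575.1288, v = 891.3·(+0.15097)/1.28448 + 233.6 = 338.3564
M2: Pc = R·M2+t = (+0.45108, -0.03292, +1.29056); u = 668.4·(+0.45108)/1.29056 + 339.5 = 573.1207, v = 891.3·(-0.03292)/1.29056 + 233.6 = 210.8619
M3: Pc = R·M3+t = (+0.26939, -0.03217, +1.26152); u = 668.4·(+0.26939)/1.26152 + 339.5 = 482.2309, v = 891.3·(-0.03217)/1.26152 + 233.6 = 210.8724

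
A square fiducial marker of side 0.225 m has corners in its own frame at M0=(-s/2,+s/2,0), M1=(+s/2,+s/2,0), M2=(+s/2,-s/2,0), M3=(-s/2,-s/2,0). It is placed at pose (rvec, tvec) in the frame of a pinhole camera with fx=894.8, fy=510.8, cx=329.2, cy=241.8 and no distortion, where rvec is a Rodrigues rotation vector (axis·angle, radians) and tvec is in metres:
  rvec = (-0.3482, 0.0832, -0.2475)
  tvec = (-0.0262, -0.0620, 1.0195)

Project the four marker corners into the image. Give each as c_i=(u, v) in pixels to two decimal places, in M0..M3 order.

c0=(229.65, 277.58) c1=(428.11, 247.98) c2=(377.71, 148.31) c3=(194.25, 176.53)

Intrinsics K: fx=894.8, fy=510.8, cx=329.2, cy=241.8
Marker side s = 0.225 m; corners in marker frame (Z=0):
  M0 = (-0.1125, +0.1125, 0)
  M1 = (+0.1125, +0.1125, 0)
  M2 = (+0.1125, -0.1125, 0)
  M3 = (-0.1125, -0.1125, 0)
rvec = (-0.3482, 0.0832, -0.2475), |rvec| = θ = 0.43523 rad = 24.937°
Rodrigues: sinθ=0.42162, 1−cosθ=0.09323; R = I + sinθ·[k]× + (1−cosθ)·[k]×²:
    [+0.96645 +0.22550 +0.12301]
    [-0.25402 +0.91018 +0.32718]
    [-0.03818 -0.34745 +0.93692]
t = (-0.0262, -0.0620, 1.0195) m
M0: Pc = R·M0+t = (-0.10956, +0.06897, +0.98471); u = 894.8·(-0.10956)/0.98471 + 329.2 = 229.6468, v = 510.8·(+0.06897)/0.98471 + 241.8 = 277.5782
M1: Pc = R·M1+t = (+0.10789, +0.01182, +0.97612); u = 894.8·(+0.10789)/0.97612 + 329.2 = 428.1058, v = 510.8·(+0.01182)/0.97612 + 241.8 = 247.9846
M2: Pc = R·M2+t = (+0.05716, -0.19297, +1.05429); u = 894.8·(+0.05716)/1.05429 + 329.2 = 377.7096, v = 510.8·(-0.19297)/1.05429 + 241.8 = 148.3057
M3: Pc = R·M3+t = (-0.16029, -0.13582, +1.06288); u = 894.8·(-0.16029)/1.06288 + 329.2 = 194.2546, v = 510.8·(-0.13582)/1.06288 + 241.8 = 176.5284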